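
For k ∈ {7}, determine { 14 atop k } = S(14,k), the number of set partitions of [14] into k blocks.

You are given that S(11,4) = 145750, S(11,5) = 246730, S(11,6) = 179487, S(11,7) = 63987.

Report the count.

r12: T_12,5=5×246730+145750=1379400; T_12,6=6×179487+246730=1323652; T_12,7=7×63987+179487=627396
r13: T_13,6=6×1323652+1379400=9321312; T_13,7=7×627396+1323652=5715424
r14: T_14,7=7×5715424+9321312=49329280
Read S(14,7) = 49329280.

49329280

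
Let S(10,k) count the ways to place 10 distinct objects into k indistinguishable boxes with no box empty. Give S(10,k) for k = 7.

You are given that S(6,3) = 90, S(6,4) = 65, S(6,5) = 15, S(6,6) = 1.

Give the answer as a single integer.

row 7: T[7][4]=4·65+90=350  T[7][5]=5·15+65=140  T[7][6]=6·1+15=21  T[7][7]=7·0+1=1
row 8: T[8][5]=5·140+350=1050  T[8][6]=6·21+140=266  T[8][7]=7·1+21=28
row 9: T[9][6]=6·266+1050=2646  T[9][7]=7·28+266=462
row 10: T[10][7]=7·462+2646=5880
Read S(10,7) = 5880.

5880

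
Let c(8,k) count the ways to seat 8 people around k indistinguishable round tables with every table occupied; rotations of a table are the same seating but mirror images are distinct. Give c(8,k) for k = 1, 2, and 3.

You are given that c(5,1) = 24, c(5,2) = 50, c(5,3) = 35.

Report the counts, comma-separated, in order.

i=6: T(6,1)=0+5·24=120 | T(6,2)=24+5·50=274 | T(6,3)=50+5·35=225
i=7: T(7,1)=0+6·120=720 | T(7,2)=120+6·274=1764 | T(7,3)=274+6·225=1624
i=8: T(8,1)=0+7·720=5040 | T(8,2)=720+7·1764=13068 | T(8,3)=1764+7·1624=13132
Read c(8,1) = 5040, c(8,2) = 13068, c(8,3) = 13132.

5040, 13068, 13132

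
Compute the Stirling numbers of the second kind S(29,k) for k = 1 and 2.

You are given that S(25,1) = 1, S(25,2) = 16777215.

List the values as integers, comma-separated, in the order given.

1, 268435455

@26  (26,1):1·1+0→1, (26,2):16777215·2+1→33554431
@27  (27,1):1·1+0→1, (27,2):33554431·2+1→67108863
@28  (28,1):1·1+0→1, (28,2):67108863·2+1→134217727
@29  (29,1):1·1+0→1, (29,2):134217727·2+1→268435455
Read S(29,1) = 1, S(29,2) = 268435455.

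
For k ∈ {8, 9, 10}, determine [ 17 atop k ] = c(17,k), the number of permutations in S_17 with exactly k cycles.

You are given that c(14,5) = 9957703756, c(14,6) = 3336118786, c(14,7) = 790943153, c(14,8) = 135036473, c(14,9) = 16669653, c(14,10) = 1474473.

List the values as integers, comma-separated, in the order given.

[15] T[15,6]:14*3336118786+9957703756=56663366760 · T[15,7]:14*790943153+3336118786=14409322928 · T[15,8]:14*135036473+790943153=2681453775 · T[15,9]:14*16669653+135036473=368411615 · T[15,10]:14*1474473+16669653=37312275
[16] T[16,7]:15*14409322928+56663366760=272803210680 · T[16,8]:15*2681453775+14409322928=54631129553 · T[16,9]:15*368411615+2681453775=8207628000 · T[16,10]:15*37312275+368411615=928095740
[17] T[17,8]:16*54631129553+272803210680=1146901283528 · T[17,9]:16*8207628000+54631129553=185953177553 · T[17,10]:16*928095740+8207628000=23057159840
Read c(17,8) = 1146901283528, c(17,9) = 185953177553, c(17,10) = 23057159840.

1146901283528, 185953177553, 23057159840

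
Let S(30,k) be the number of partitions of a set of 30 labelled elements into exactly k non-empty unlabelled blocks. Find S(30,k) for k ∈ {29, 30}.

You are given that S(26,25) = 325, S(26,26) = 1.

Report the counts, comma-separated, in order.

435, 1

@27  (27,26):1·26+325→351, (27,27):0·27+1→1
@28  (28,27):1·27+351→378, (28,28):0·28+1→1
@29  (29,28):1·28+378→406, (29,29):0·29+1→1
@30  (30,29):1·29+406→435, (30,30):0·30+1→1
Read S(30,29) = 435, S(30,30) = 1.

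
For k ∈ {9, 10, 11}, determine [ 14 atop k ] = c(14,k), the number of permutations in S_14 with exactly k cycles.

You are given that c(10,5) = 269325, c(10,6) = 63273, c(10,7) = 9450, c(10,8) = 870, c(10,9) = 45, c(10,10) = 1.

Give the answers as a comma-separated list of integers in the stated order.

row 11: T[11][6]=10·63273+269325=902055  T[11][7]=10·9450+63273=157773  T[11][8]=10·870+9450=18150  T[11][9]=10·45+870=1320  T[11][10]=10·1+45=55  T[11][11]=10·0+1=1
row 12: T[12][7]=11·157773+902055=2637558  T[12][8]=11·18150+157773=357423  T[12][9]=11·1320+18150=32670  T[12][10]=11·55+1320=1925  T[12][11]=11·1+55=66
row 13: T[13][8]=12·357423+2637558=6926634  T[13][9]=12·32670+357423=749463  T[13][10]=12·1925+32670=55770  T[13][11]=12·66+1925=2717
row 14: T[14][9]=13·749463+6926634=16669653  T[14][10]=13·55770+749463=1474473  T[14][11]=13·2717+55770=91091
Read c(14,9) = 16669653, c(14,10) = 1474473, c(14,11) = 91091.

16669653, 1474473, 91091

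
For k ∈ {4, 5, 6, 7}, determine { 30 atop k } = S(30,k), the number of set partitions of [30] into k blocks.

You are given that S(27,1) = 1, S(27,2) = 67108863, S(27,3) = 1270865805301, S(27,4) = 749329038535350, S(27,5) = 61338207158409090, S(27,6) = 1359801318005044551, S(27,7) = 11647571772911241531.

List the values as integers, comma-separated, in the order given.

48004081105038305, 7713000216608565075, 299310102746948685757, 4168916722553086402080

[28] T[28,2]:2*67108863+1=134217727 · T[28,3]:3*1270865805301+67108863=3812664524766 · T[28,4]:4*749329038535350+1270865805301=2998587019946701 · T[28,5]:5*61338207158409090+749329038535350=307440364830580800 · T[28,6]:6*1359801318005044551+61338207158409090=8220146115188676396 · T[28,7]:7*11647571772911241531+1359801318005044551=82892803728383735268
[29] T[29,3]:3*3812664524766+134217727=11438127792025 · T[29,4]:4*2998587019946701+3812664524766=11998160744311570 · T[29,5]:5*307440364830580800+2998587019946701=1540200411172850701 · T[29,6]:6*8220146115188676396+307440364830580800=49628317055962639176 · T[29,7]:7*82892803728383735268+8220146115188676396=588469772213874823272
[30] T[30,4]:4*11998160744311570+11438127792025=48004081105038305 · T[30,5]:5*1540200411172850701+11998160744311570=7713000216608565075 · T[30,6]:6*49628317055962639176+1540200411172850701=299310102746948685757 · T[30,7]:7*588469772213874823272+49628317055962639176=4168916722553086402080
Read S(30,4) = 48004081105038305, S(30,5) = 7713000216608565075, S(30,6) = 299310102746948685757, S(30,7) = 4168916722553086402080.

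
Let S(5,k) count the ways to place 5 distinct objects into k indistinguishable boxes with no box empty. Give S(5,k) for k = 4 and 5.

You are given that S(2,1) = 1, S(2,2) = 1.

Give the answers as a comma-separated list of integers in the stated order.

10, 1

[3] T[3,2]:2*1+1=3 · T[3,3]:3*0+1=1
[4] T[4,3]:3*1+3=6 · T[4,4]:4*0+1=1
[5] T[5,4]:4*1+6=10 · T[5,5]:5*0+1=1
Read S(5,4) = 10, S(5,5) = 1.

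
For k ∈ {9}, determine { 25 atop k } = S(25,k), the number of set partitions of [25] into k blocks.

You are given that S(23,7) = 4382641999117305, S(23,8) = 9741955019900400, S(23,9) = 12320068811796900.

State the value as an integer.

1167921451092973005

r24: T_24,8=8×9741955019900400+4382641999117305=82318282158320505; T_24,9=9×12320068811796900+9741955019900400=120622574326072500
r25: T_25,9=9×120622574326072500+82318282158320505=1167921451092973005
Read S(25,9) = 1167921451092973005.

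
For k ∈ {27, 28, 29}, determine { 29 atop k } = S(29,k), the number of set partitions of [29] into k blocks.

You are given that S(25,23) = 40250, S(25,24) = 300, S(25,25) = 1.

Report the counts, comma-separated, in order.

r26: T_26,24=24×300+40250=47450; T_26,25=25×1+300=325; T_26,26=26×0+1=1
r27: T_27,25=25×325+47450=55575; T_27,26=26×1+325=351; T_27,27=27×0+1=1
r28: T_28,26=26×351+55575=64701; T_28,27=27×1+351=378; T_28,28=28×0+1=1
r29: T_29,27=27×378+64701=74907; T_29,28=28×1+378=406; T_29,29=29×0+1=1
Read S(29,27) = 74907, S(29,28) = 406, S(29,29) = 1.

74907, 406, 1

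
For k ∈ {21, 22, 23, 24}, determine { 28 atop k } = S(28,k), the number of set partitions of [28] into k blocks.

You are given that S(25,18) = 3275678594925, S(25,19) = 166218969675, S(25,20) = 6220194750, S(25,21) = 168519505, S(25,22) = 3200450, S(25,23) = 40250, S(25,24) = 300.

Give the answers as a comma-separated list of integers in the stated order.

@26  (26,19):166218969675·19+3275678594925→6433839018750, (26,20):6220194750·20+166218969675→290622864675, (26,21):168519505·21+6220194750→9759104355, (26,22):3200450·22+168519505→238929405, (26,23):40250·23+3200450→4126200, (26,24):300·24+40250→47450
@27  (27,20):290622864675·20+6433839018750→12246296312250, (27,21):9759104355·21+290622864675→495564056130, (27,22):238929405·22+9759104355→15015551265, (27,23):4126200·23+238929405→333832005, (27,24):47450·24+4126200→5265000
@28  (28,21):495564056130·21+12246296312250→22653141490980, (28,22):15015551265·22+495564056130→825906183960, (28,23):333832005·23+15015551265→22693687380, (28,24):5265000·24+333832005→460192005
Read S(28,21) = 22653141490980, S(28,22) = 825906183960, S(28,23) = 22693687380, S(28,24) = 460192005.

22653141490980, 825906183960, 22693687380, 460192005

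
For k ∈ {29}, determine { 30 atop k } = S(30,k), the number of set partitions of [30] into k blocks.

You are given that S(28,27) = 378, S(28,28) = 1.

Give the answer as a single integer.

r29: T_29,28=28×1+378=406; T_29,29=29×0+1=1
r30: T_30,29=29×1+406=435
Read S(30,29) = 435.

435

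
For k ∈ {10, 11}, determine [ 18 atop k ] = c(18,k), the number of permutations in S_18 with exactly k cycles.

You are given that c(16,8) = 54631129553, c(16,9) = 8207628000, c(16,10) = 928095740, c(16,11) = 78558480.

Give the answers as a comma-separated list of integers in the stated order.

577924894833, 60202693980

i=17: T(17,9)=54631129553+16·8207628000=185953177553 | T(17,10)=8207628000+16·928095740=23057159840 | T(17,11)=928095740+16·78558480=2185031420
i=18: T(18,10)=185953177553+17·23057159840=577924894833 | T(18,11)=23057159840+17·2185031420=60202693980
Read c(18,10) = 577924894833, c(18,11) = 60202693980.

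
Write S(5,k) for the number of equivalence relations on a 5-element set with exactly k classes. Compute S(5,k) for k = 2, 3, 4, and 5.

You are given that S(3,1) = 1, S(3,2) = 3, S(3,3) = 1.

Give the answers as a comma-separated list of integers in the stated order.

15, 25, 10, 1

[4] T[4,1]:1*1+0=1 · T[4,2]:2*3+1=7 · T[4,3]:3*1+3=6 · T[4,4]:4*0+1=1
[5] T[5,2]:2*7+1=15 · T[5,3]:3*6+7=25 · T[5,4]:4*1+6=10 · T[5,5]:5*0+1=1
Read S(5,2) = 15, S(5,3) = 25, S(5,4) = 10, S(5,5) = 1.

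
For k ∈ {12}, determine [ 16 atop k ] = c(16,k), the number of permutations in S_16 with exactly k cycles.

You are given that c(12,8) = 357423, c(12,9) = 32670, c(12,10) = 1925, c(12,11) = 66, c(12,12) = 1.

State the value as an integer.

4899622

row 13: T[13][9]=12·32670+357423=749463  T[13][10]=12·1925+32670=55770  T[13][11]=12·66+1925=2717  T[13][12]=12·1+66=78
row 14: T[14][10]=13·55770+749463=1474473  T[14][11]=13·2717+55770=91091  T[14][12]=13·78+2717=3731
row 15: T[15][11]=14·91091+1474473=2749747  T[15][12]=14·3731+91091=143325
row 16: T[16][12]=15·143325+2749747=4899622
Read c(16,12) = 4899622.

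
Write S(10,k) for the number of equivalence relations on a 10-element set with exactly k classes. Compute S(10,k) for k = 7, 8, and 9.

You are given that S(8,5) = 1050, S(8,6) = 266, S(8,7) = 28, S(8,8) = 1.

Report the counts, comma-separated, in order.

r9: T_9,6=6×266+1050=2646; T_9,7=7×28+266=462; T_9,8=8×1+28=36; T_9,9=9×0+1=1
r10: T_10,7=7×462+2646=5880; T_10,8=8×36+462=750; T_10,9=9×1+36=45
Read S(10,7) = 5880, S(10,8) = 750, S(10,9) = 45.

5880, 750, 45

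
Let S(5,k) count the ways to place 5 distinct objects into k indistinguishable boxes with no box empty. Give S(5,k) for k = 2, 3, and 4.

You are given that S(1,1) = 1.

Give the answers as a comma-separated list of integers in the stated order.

i=2: T(2,1)=0+1·1=1 | T(2,2)=1+2·0=1
i=3: T(3,1)=0+1·1=1 | T(3,2)=1+2·1=3 | T(3,3)=1+3·0=1
i=4: T(4,1)=0+1·1=1 | T(4,2)=1+2·3=7 | T(4,3)=3+3·1=6 | T(4,4)=1+4·0=1
i=5: T(5,2)=1+2·7=15 | T(5,3)=7+3·6=25 | T(5,4)=6+4·1=10
Read S(5,2) = 15, S(5,3) = 25, S(5,4) = 10.

15, 25, 10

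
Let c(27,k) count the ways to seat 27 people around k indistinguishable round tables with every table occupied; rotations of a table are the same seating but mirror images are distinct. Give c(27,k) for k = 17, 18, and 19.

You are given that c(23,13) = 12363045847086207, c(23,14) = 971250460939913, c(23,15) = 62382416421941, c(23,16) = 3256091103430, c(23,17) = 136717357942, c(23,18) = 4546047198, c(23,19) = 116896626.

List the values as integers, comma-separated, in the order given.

572253155704900800, 28460103232088385, 1182329687817135

i=24: T(24,14)=12363045847086207+23·971250460939913=34701806448704206 | T(24,15)=971250460939913+23·62382416421941=2406046038644556 | T(24,16)=62382416421941+23·3256091103430=137272511800831 | T(24,17)=3256091103430+23·136717357942=6400590336096 | T(24,18)=136717357942+23·4546047198=241276443496 | T(24,19)=4546047198+23·116896626=7234669596
i=25: T(25,15)=34701806448704206+24·2406046038644556=92446911376173550 | T(25,16)=2406046038644556+24·137272511800831=5700586321864500 | T(25,17)=137272511800831+24·6400590336096=290886679867135 | T(25,18)=6400590336096+24·241276443496=12191224980000 | T(25,19)=241276443496+24·7234669596=414908513800
i=26: T(26,16)=92446911376173550+25·5700586321864500=234961569422786050 | T(26,17)=5700586321864500+25·290886679867135=12972753318542875 | T(26,18)=290886679867135+25·12191224980000=595667304367135 | T(26,19)=12191224980000+25·414908513800=22563937825000
i=27: T(27,17)=234961569422786050+26·12972753318542875=572253155704900800 | T(27,18)=12972753318542875+26·595667304367135=28460103232088385 | T(27,19)=595667304367135+26·22563937825000=1182329687817135
Read c(27,17) = 572253155704900800, c(27,18) = 28460103232088385, c(27,19) = 1182329687817135.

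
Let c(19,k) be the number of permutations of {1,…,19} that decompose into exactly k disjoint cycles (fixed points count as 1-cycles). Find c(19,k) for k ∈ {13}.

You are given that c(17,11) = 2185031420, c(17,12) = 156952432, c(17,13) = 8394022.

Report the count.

@18  (18,12):156952432·17+2185031420→4853222764, (18,13):8394022·17+156952432→299650806
@19  (19,13):299650806·18+4853222764→10246937272
Read c(19,13) = 10246937272.

10246937272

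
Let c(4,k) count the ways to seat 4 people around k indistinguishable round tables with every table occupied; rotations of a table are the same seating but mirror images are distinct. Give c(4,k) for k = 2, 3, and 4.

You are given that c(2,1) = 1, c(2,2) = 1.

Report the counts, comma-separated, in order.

11, 6, 1

i=3: T(3,1)=0+2·1=2 | T(3,2)=1+2·1=3 | T(3,3)=1+2·0=1
i=4: T(4,2)=2+3·3=11 | T(4,3)=3+3·1=6 | T(4,4)=1+3·0=1
Read c(4,2) = 11, c(4,3) = 6, c(4,4) = 1.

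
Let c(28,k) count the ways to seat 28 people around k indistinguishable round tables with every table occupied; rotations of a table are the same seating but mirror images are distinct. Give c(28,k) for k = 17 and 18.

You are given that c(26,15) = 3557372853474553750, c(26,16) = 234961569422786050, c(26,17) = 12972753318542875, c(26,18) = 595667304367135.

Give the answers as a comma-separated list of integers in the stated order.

i=27: T(27,16)=3557372853474553750+26·234961569422786050=9666373658466991050 | T(27,17)=234961569422786050+26·12972753318542875=572253155704900800 | T(27,18)=12972753318542875+26·595667304367135=28460103232088385
i=28: T(28,17)=9666373658466991050+27·572253155704900800=25117208862499312650 | T(28,18)=572253155704900800+27·28460103232088385=1340675942971287195
Read c(28,17) = 25117208862499312650, c(28,18) = 1340675942971287195.

25117208862499312650, 1340675942971287195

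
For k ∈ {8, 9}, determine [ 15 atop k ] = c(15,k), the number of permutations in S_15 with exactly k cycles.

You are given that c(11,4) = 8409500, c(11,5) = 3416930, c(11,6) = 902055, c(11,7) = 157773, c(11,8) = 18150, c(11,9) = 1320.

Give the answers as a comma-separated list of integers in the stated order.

2681453775, 368411615

i=12: T(12,5)=8409500+11·3416930=45995730 | T(12,6)=3416930+11·902055=13339535 | T(12,7)=902055+11·157773=2637558 | T(12,8)=157773+11·18150=357423 | T(12,9)=18150+11·1320=32670
i=13: T(13,6)=45995730+12·13339535=206070150 | T(13,7)=13339535+12·2637558=44990231 | T(13,8)=2637558+12·357423=6926634 | T(13,9)=357423+12·32670=749463
i=14: T(14,7)=206070150+13·44990231=790943153 | T(14,8)=44990231+13·6926634=135036473 | T(14,9)=6926634+13·749463=16669653
i=15: T(15,8)=790943153+14·135036473=2681453775 | T(15,9)=135036473+14·16669653=368411615
Read c(15,8) = 2681453775, c(15,9) = 368411615.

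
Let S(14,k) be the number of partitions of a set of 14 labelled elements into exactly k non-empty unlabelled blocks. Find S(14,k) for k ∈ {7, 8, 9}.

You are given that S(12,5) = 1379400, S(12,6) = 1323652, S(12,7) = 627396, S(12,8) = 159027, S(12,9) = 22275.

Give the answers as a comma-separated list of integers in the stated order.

row 13: T[13][6]=6·1323652+1379400=9321312  T[13][7]=7·627396+1323652=5715424  T[13][8]=8·159027+627396=1899612  T[13][9]=9·22275+159027=359502
row 14: T[14][7]=7·5715424+9321312=49329280  T[14][8]=8·1899612+5715424=20912320  T[14][9]=9·359502+1899612=5135130
Read S(14,7) = 49329280, S(14,8) = 20912320, S(14,9) = 5135130.

49329280, 20912320, 5135130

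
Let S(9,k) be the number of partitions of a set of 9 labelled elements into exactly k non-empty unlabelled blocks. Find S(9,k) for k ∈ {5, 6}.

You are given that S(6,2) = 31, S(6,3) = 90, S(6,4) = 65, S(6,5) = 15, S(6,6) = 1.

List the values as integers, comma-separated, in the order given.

r7: T_7,3=3×90+31=301; T_7,4=4×65+90=350; T_7,5=5×15+65=140; T_7,6=6×1+15=21
r8: T_8,4=4×350+301=1701; T_8,5=5×140+350=1050; T_8,6=6×21+140=266
r9: T_9,5=5×1050+1701=6951; T_9,6=6×266+1050=2646
Read S(9,5) = 6951, S(9,6) = 2646.

6951, 2646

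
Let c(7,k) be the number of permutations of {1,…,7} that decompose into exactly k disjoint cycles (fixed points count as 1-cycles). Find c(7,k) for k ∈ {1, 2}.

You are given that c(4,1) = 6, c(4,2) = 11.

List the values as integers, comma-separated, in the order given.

720, 1764

r5: T_5,1=4×6+0=24; T_5,2=4×11+6=50
r6: T_6,1=5×24+0=120; T_6,2=5×50+24=274
r7: T_7,1=6×120+0=720; T_7,2=6×274+120=1764
Read c(7,1) = 720, c(7,2) = 1764.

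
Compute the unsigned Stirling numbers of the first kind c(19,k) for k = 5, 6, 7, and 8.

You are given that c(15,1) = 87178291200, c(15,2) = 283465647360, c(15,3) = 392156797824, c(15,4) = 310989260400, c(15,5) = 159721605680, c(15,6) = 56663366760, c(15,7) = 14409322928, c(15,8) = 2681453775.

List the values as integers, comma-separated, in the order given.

[16] T[16,2]:15*283465647360+87178291200=4339163001600 · T[16,3]:15*392156797824+283465647360=6165817614720 · T[16,4]:15*310989260400+392156797824=5056995703824 · T[16,5]:15*159721605680+310989260400=2706813345600 · T[16,6]:15*56663366760+159721605680=1009672107080 · T[16,7]:15*14409322928+56663366760=272803210680 · T[16,8]:15*2681453775+14409322928=54631129553
[17] T[17,3]:16*6165817614720+4339163001600=102992244837120 · T[17,4]:16*5056995703824+6165817614720=87077748875904 · T[17,5]:16*2706813345600+5056995703824=48366009233424 · T[17,6]:16*1009672107080+2706813345600=18861567058880 · T[17,7]:16*272803210680+1009672107080=5374523477960 · T[17,8]:16*54631129553+272803210680=1146901283528
[18] T[18,4]:17*87077748875904+102992244837120=1583313975727488 · T[18,5]:17*48366009233424+87077748875904=909299905844112 · T[18,6]:17*18861567058880+48366009233424=369012649234384 · T[18,7]:17*5374523477960+18861567058880=110228466184200 · T[18,8]:17*1146901283528+5374523477960=24871845297936
[19] T[19,5]:18*909299905844112+1583313975727488=17950712280921504 · T[19,6]:18*369012649234384+909299905844112=7551527592063024 · T[19,7]:18*110228466184200+369012649234384=2353125040549984 · T[19,8]:18*24871845297936+110228466184200=557921681547048
Read c(19,5) = 17950712280921504, c(19,6) = 7551527592063024, c(19,7) = 2353125040549984, c(19,8) = 557921681547048.

17950712280921504, 7551527592063024, 2353125040549984, 557921681547048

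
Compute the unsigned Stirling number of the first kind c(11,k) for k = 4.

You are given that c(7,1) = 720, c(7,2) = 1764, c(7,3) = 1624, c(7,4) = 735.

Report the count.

8409500

[8] T[8,1]:7*720+0=5040 · T[8,2]:7*1764+720=13068 · T[8,3]:7*1624+1764=13132 · T[8,4]:7*735+1624=6769
[9] T[9,2]:8*13068+5040=109584 · T[9,3]:8*13132+13068=118124 · T[9,4]:8*6769+13132=67284
[10] T[10,3]:9*118124+109584=1172700 · T[10,4]:9*67284+118124=723680
[11] T[11,4]:10*723680+1172700=8409500
Read c(11,4) = 8409500.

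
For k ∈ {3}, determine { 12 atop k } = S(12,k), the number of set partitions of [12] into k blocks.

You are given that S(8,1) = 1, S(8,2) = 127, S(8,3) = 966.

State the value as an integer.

i=9: T(9,1)=0+1·1=1 | T(9,2)=1+2·127=255 | T(9,3)=127+3·966=3025
i=10: T(10,1)=0+1·1=1 | T(10,2)=1+2·255=511 | T(10,3)=255+3·3025=9330
i=11: T(11,2)=1+2·511=1023 | T(11,3)=511+3·9330=28501
i=12: T(12,3)=1023+3·28501=86526
Read S(12,3) = 86526.

86526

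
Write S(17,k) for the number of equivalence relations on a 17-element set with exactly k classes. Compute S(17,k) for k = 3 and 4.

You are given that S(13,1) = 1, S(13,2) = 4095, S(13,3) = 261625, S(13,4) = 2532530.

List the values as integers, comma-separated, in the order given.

[14] T[14,1]:1*1+0=1 · T[14,2]:2*4095+1=8191 · T[14,3]:3*261625+4095=788970 · T[14,4]:4*2532530+261625=10391745
[15] T[15,1]:1*1+0=1 · T[15,2]:2*8191+1=16383 · T[15,3]:3*788970+8191=2375101 · T[15,4]:4*10391745+788970=42355950
[16] T[16,2]:2*16383+1=32767 · T[16,3]:3*2375101+16383=7141686 · T[16,4]:4*42355950+2375101=171798901
[17] T[17,3]:3*7141686+32767=21457825 · T[17,4]:4*171798901+7141686=694337290
Read S(17,3) = 21457825, S(17,4) = 694337290.

21457825, 694337290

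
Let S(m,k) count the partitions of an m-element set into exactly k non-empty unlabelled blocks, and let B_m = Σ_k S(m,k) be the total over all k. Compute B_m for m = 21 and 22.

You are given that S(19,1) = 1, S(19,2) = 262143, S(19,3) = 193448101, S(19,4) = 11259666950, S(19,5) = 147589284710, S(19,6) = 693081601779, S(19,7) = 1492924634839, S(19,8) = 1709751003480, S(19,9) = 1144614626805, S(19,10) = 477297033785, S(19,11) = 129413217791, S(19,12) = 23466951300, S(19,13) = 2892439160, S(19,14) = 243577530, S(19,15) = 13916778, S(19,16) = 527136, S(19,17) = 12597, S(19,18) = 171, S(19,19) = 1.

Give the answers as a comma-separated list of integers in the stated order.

row 20: T[20][1]=1·1+0=1  T[20][2]=2·262143+1=524287  T[20][3]=3·193448101+262143=580606446  T[20][4]=4·11259666950+193448101=45232115901  T[20][5]=5·147589284710+11259666950=749206090500  T[20][6]=6·693081601779+147589284710=4306078895384  T[20][7]=7·1492924634839+693081601779=11143554045652  T[20][8]=8·1709751003480+1492924634839=15170932662679  T[20][9]=9·1144614626805+1709751003480=12011282644725  T[20][10]=10·477297033785+1144614626805=5917584964655  T[20][11]=11·129413217791+477297033785=1900842429486  T[20][12]=12·23466951300+129413217791=411016633391  T[20][13]=13·2892439160+23466951300=61068660380  T[20][14]=14·243577530+2892439160=6302524580  T[20][15]=15·13916778+243577530=452329200  T[20][16]=16·527136+13916778=22350954  T[20][17]=17·12597+527136=741285  T[20][18]=18·171+12597=15675  T[20][19]=19·1+171=190  T[20][20]=20·0+1=1
row 21: T[21][1]=1·1+0=1  T[21][2]=2·524287+1=1048575  T[21][3]=3·580606446+524287=1742343625  T[21][4]=4·45232115901+580606446=181509070050  T[21][5]=5·749206090500+45232115901=3791262568401  T[21][6]=6·4306078895384+749206090500=26585679462804  T[21][7]=7·11143554045652+4306078895384=82310957214948  T[21][8]=8·15170932662679+11143554045652=132511015347084  T[21][9]=9·12011282644725+15170932662679=123272476465204  T[21][10]=10·5917584964655+12011282644725=71187132291275  T[21][11]=11·1900842429486+5917584964655=26826851689001  T[21][12]=12·411016633391+1900842429486=6833042030178  T[21][13]=13·61068660380+411016633391=1204909218331  T[21][14]=14·6302524580+61068660380=149304004500  T[21][15]=15·452329200+6302524580=13087462580  T[21][16]=16·22350954+452329200=809944464  T[21][17]=17·741285+22350954=34952799  T[21][18]=18·15675+741285=1023435  T[21][19]=19·190+15675=19285  T[21][20]=20·1+190=210  T[21][21]=21·0+1=1
row 22: T[22][1]=1·1+0=1  T[22][2]=2·1048575+1=2097151  T[22][3]=3·1742343625+1048575=5228079450  T[22][4]=4·181509070050+1742343625=727778623825  T[22][5]=5·3791262568401+181509070050=19137821912055  T[22][6]=6·26585679462804+3791262568401=163305339345225  T[22][7]=7·82310957214948+26585679462804=602762379967440  T[22][8]=8·132511015347084+82310957214948=1142399079991620  T[22][9]=9·123272476465204+132511015347084=1241963303533920  T[22][10]=10·71187132291275+123272476465204=835143799377954  T[22][11]=11·26826851689001+71187132291275=366282500870286  T[22][12]=12·6833042030178+26826851689001=108823356051137  T[22][13]=13·1204909218331+6833042030178=22496861868481  T[22][14]=14·149304004500+1204909218331=3295165281331  T[22][15]=15·13087462580+149304004500=345615943200  T[22][16]=16·809944464+13087462580=26046574004  T[22][17]=17·34952799+809944464=1404142047  T[22][18]=18·1023435+34952799=53374629  T[22][19]=19·19285+1023435=1389850  T[22][20]=20·210+19285=23485  T[22][21]=21·1+210=231  T[22][22]=22·0+1=1
B_21 = ΣS(21,k) = 1+1048575+1742343625+181509070050+3791262568401+26585679462804+82310957214948+132511015347084+123272476465204+71187132291275+26826851689001+6833042030178+1204909218331+149304004500+13087462580+809944464+34952799+1023435+19285+210+1 = 474869816156751
B_22 = ΣS(22,k) = 1+2097151+5228079450+727778623825+19137821912055+163305339345225+602762379967440+1142399079991620+1241963303533920+835143799377954+366282500870286+108823356051137+22496861868481+3295165281331+345615943200+26046574004+1404142047+53374629+1389850+23485+231+1 = 4506715738447323

474869816156751, 4506715738447323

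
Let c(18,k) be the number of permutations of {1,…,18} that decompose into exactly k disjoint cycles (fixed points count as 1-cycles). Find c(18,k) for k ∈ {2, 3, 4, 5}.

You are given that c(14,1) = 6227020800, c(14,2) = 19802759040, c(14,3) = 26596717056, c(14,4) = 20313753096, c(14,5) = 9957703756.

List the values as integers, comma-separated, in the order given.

1223405590579200, 1821602444624640, 1583313975727488, 909299905844112

i=15: T(15,1)=0+14·6227020800=87178291200 | T(15,2)=6227020800+14·19802759040=283465647360 | T(15,3)=19802759040+14·26596717056=392156797824 | T(15,4)=26596717056+14·20313753096=310989260400 | T(15,5)=20313753096+14·9957703756=159721605680
i=16: T(16,1)=0+15·87178291200=1307674368000 | T(16,2)=87178291200+15·283465647360=4339163001600 | T(16,3)=283465647360+15·392156797824=6165817614720 | T(16,4)=392156797824+15·310989260400=5056995703824 | T(16,5)=310989260400+15·159721605680=2706813345600
i=17: T(17,1)=0+16·1307674368000=20922789888000 | T(17,2)=1307674368000+16·4339163001600=70734282393600 | T(17,3)=4339163001600+16·6165817614720=102992244837120 | T(17,4)=6165817614720+16·5056995703824=87077748875904 | T(17,5)=5056995703824+16·2706813345600=48366009233424
i=18: T(18,2)=20922789888000+17·70734282393600=1223405590579200 | T(18,3)=70734282393600+17·102992244837120=1821602444624640 | T(18,4)=102992244837120+17·87077748875904=1583313975727488 | T(18,5)=87077748875904+17·48366009233424=909299905844112
Read c(18,2) = 1223405590579200, c(18,3) = 1821602444624640, c(18,4) = 1583313975727488, c(18,5) = 909299905844112.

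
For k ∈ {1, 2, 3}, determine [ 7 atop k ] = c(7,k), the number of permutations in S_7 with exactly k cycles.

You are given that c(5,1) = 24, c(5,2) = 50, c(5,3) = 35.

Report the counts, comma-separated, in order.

720, 1764, 1624

row 6: T[6][1]=5·24+0=120  T[6][2]=5·50+24=274  T[6][3]=5·35+50=225
row 7: T[7][1]=6·120+0=720  T[7][2]=6·274+120=1764  T[7][3]=6·225+274=1624
Read c(7,1) = 720, c(7,2) = 1764, c(7,3) = 1624.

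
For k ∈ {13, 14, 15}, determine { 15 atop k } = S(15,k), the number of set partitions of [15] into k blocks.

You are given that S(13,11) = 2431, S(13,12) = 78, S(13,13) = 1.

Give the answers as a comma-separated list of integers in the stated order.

row 14: T[14][12]=12·78+2431=3367  T[14][13]=13·1+78=91  T[14][14]=14·0+1=1
row 15: T[15][13]=13·91+3367=4550  T[15][14]=14·1+91=105  T[15][15]=15·0+1=1
Read S(15,13) = 4550, S(15,14) = 105, S(15,15) = 1.

4550, 105, 1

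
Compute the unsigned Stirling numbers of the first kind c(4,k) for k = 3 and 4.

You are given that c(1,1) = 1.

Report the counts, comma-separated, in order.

@2  (2,1):1·1+0→1, (2,2):0·1+1→1
@3  (3,2):1·2+1→3, (3,3):0·2+1→1
@4  (4,3):1·3+3→6, (4,4):0·3+1→1
Read c(4,3) = 6, c(4,4) = 1.

6, 1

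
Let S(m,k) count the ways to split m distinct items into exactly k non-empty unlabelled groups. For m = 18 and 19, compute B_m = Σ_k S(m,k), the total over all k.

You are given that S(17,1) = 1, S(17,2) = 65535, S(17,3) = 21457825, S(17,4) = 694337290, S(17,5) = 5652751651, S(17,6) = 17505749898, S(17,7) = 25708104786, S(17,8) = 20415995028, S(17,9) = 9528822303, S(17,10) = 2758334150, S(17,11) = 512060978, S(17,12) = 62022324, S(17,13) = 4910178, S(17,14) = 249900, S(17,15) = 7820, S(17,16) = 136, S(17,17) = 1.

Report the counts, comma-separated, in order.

@18  (18,1):1·1+0→1, (18,2):65535·2+1→131071, (18,3):21457825·3+65535→64439010, (18,4):694337290·4+21457825→2798806985, (18,5):5652751651·5+694337290→28958095545, (18,6):17505749898·6+5652751651→110687251039, (18,7):25708104786·7+17505749898→197462483400, (18,8):20415995028·8+25708104786→189036065010, (18,9):9528822303·9+20415995028→106175395755, (18,10):2758334150·10+9528822303→37112163803, (18,11):512060978·11+2758334150→8391004908, (18,12):62022324·12+512060978→1256328866, (18,13):4910178·13+62022324→125854638, (18,14):249900·14+4910178→8408778, (18,15):7820·15+249900→367200, (18,16):136·16+7820→9996, (18,17):1·17+136→153, (18,18):0·18+1→1
@19  (19,1):1·1+0→1, (19,2):131071·2+1→262143, (19,3):64439010·3+131071→193448101, (19,4):2798806985·4+64439010→11259666950, (19,5):28958095545·5+2798806985→147589284710, (19,6):110687251039·6+28958095545→693081601779, (19,7):197462483400·7+110687251039→1492924634839, (19,8):189036065010·8+197462483400→1709751003480, (19,9):106175395755·9+189036065010→1144614626805, (19,10):37112163803·10+106175395755→477297033785, (19,11):8391004908·11+37112163803→129413217791, (19,12):1256328866·12+8391004908→23466951300, (19,13):125854638·13+1256328866→2892439160, (19,14):8408778·14+125854638→243577530, (19,15):367200·15+8408778→13916778, (19,16):9996·16+367200→527136, (19,17):153·17+9996→12597, (19,18):1·18+153→171, (19,19):0·19+1→1
B_18 = ΣS(18,k) = 1+131071+64439010+2798806985+28958095545+110687251039+197462483400+189036065010+106175395755+37112163803+8391004908+1256328866+125854638+8408778+367200+9996+153+1 = 682076806159
B_19 = ΣS(19,k) = 1+262143+193448101+11259666950+147589284710+693081601779+1492924634839+1709751003480+1144614626805+477297033785+129413217791+23466951300+2892439160+243577530+13916778+527136+12597+171+1 = 5832742205057

682076806159, 5832742205057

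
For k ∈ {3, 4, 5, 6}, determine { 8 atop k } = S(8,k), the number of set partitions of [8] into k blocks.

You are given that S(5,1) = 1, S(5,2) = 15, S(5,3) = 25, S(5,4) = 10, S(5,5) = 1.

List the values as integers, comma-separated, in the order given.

966, 1701, 1050, 266

r6: T_6,1=1×1+0=1; T_6,2=2×15+1=31; T_6,3=3×25+15=90; T_6,4=4×10+25=65; T_6,5=5×1+10=15; T_6,6=6×0+1=1
r7: T_7,2=2×31+1=63; T_7,3=3×90+31=301; T_7,4=4×65+90=350; T_7,5=5×15+65=140; T_7,6=6×1+15=21
r8: T_8,3=3×301+63=966; T_8,4=4×350+301=1701; T_8,5=5×140+350=1050; T_8,6=6×21+140=266
Read S(8,3) = 966, S(8,4) = 1701, S(8,5) = 1050, S(8,6) = 266.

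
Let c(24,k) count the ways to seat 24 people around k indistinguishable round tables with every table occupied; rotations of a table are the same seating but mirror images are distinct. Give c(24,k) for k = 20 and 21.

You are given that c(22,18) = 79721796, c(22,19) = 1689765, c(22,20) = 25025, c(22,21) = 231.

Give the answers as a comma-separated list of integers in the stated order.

@23  (23,19):1689765·22+79721796→116896626, (23,20):25025·22+1689765→2240315, (23,21):231·22+25025→30107
@24  (24,20):2240315·23+116896626→168423871, (24,21):30107·23+2240315→2932776
Read c(24,20) = 168423871, c(24,21) = 2932776.

168423871, 2932776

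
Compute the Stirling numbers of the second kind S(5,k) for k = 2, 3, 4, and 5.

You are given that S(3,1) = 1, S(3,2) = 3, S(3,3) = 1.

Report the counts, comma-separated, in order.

15, 25, 10, 1

i=4: T(4,1)=0+1·1=1 | T(4,2)=1+2·3=7 | T(4,3)=3+3·1=6 | T(4,4)=1+4·0=1
i=5: T(5,2)=1+2·7=15 | T(5,3)=7+3·6=25 | T(5,4)=6+4·1=10 | T(5,5)=1+5·0=1
Read S(5,2) = 15, S(5,3) = 25, S(5,4) = 10, S(5,5) = 1.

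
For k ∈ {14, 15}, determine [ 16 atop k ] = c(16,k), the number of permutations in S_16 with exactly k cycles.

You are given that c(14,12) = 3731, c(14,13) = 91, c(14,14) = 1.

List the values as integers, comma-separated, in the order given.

6580, 120

@15  (15,13):91·14+3731→5005, (15,14):1·14+91→105, (15,15):0·14+1→1
@16  (16,14):105·15+5005→6580, (16,15):1·15+105→120
Read c(16,14) = 6580, c(16,15) = 120.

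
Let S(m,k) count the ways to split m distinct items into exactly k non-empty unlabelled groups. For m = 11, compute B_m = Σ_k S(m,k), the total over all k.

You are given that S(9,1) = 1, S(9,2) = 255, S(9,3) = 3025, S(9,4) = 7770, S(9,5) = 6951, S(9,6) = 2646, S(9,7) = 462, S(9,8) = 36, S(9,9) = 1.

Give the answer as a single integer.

row 10: T[10][1]=1·1+0=1  T[10][2]=2·255+1=511  T[10][3]=3·3025+255=9330  T[10][4]=4·7770+3025=34105  T[10][5]=5·6951+7770=42525  T[10][6]=6·2646+6951=22827  T[10][7]=7·462+2646=5880  T[10][8]=8·36+462=750  T[10][9]=9·1+36=45  T[10][10]=10·0+1=1
row 11: T[11][1]=1·1+0=1  T[11][2]=2·511+1=1023  T[11][3]=3·9330+511=28501  T[11][4]=4·34105+9330=145750  T[11][5]=5·42525+34105=246730  T[11][6]=6·22827+42525=179487  T[11][7]=7·5880+22827=63987  T[11][8]=8·750+5880=11880  T[11][9]=9·45+750=1155  T[11][10]=10·1+45=55  T[11][11]=11·0+1=1
B_11 = ΣS(11,k) = 1+1023+28501+145750+246730+179487+63987+11880+1155+55+1 = 678570

678570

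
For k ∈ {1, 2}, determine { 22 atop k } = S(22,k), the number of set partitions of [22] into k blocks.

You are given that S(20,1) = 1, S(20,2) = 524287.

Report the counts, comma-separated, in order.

[21] T[21,1]:1*1+0=1 · T[21,2]:2*524287+1=1048575
[22] T[22,1]:1*1+0=1 · T[22,2]:2*1048575+1=2097151
Read S(22,1) = 1, S(22,2) = 2097151.

1, 2097151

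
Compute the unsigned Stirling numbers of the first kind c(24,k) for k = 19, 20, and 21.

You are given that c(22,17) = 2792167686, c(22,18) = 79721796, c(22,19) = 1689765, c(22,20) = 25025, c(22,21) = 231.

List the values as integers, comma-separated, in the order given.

[23] T[23,18]:22*79721796+2792167686=4546047198 · T[23,19]:22*1689765+79721796=116896626 · T[23,20]:22*25025+1689765=2240315 · T[23,21]:22*231+25025=30107
[24] T[24,19]:23*116896626+4546047198=7234669596 · T[24,20]:23*2240315+116896626=168423871 · T[24,21]:23*30107+2240315=2932776
Read c(24,19) = 7234669596, c(24,20) = 168423871, c(24,21) = 2932776.

7234669596, 168423871, 2932776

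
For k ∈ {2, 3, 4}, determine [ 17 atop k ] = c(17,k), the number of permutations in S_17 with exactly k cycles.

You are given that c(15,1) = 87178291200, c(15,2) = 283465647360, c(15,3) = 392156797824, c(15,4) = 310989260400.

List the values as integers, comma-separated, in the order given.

i=16: T(16,1)=0+15·87178291200=1307674368000 | T(16,2)=87178291200+15·283465647360=4339163001600 | T(16,3)=283465647360+15·392156797824=6165817614720 | T(16,4)=392156797824+15·310989260400=5056995703824
i=17: T(17,2)=1307674368000+16·4339163001600=70734282393600 | T(17,3)=4339163001600+16·6165817614720=102992244837120 | T(17,4)=6165817614720+16·5056995703824=87077748875904
Read c(17,2) = 70734282393600, c(17,3) = 102992244837120, c(17,4) = 87077748875904.

70734282393600, 102992244837120, 87077748875904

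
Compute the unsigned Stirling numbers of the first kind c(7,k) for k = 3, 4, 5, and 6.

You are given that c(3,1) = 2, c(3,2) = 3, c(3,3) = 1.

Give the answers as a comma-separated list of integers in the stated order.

1624, 735, 175, 21

@4  (4,1):2·3+0→6, (4,2):3·3+2→11, (4,3):1·3+3→6, (4,4):0·3+1→1
@5  (5,1):6·4+0→24, (5,2):11·4+6→50, (5,3):6·4+11→35, (5,4):1·4+6→10, (5,5):0·4+1→1
@6  (6,2):50·5+24→274, (6,3):35·5+50→225, (6,4):10·5+35→85, (6,5):1·5+10→15, (6,6):0·5+1→1
@7  (7,3):225·6+274→1624, (7,4):85·6+225→735, (7,5):15·6+85→175, (7,6):1·6+15→21
Read c(7,3) = 1624, c(7,4) = 735, c(7,5) = 175, c(7,6) = 21.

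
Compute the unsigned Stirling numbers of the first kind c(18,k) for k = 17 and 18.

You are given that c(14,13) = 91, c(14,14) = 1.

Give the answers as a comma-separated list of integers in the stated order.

row 15: T[15][14]=14·1+91=105  T[15][15]=14·0+1=1
row 16: T[16][15]=15·1+105=120  T[16][16]=15·0+1=1
row 17: T[17][16]=16·1+120=136  T[17][17]=16·0+1=1
row 18: T[18][17]=17·1+136=153  T[18][18]=17·0+1=1
Read c(18,17) = 153, c(18,18) = 1.

153, 1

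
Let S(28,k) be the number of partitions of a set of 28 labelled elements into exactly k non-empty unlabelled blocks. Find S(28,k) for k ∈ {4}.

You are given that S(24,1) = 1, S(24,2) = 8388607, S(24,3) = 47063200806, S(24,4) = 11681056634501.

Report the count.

2998587019946701

@25  (25,1):1·1+0→1, (25,2):8388607·2+1→16777215, (25,3):47063200806·3+8388607→141197991025, (25,4):11681056634501·4+47063200806→46771289738810
@26  (26,2):16777215·2+1→33554431, (26,3):141197991025·3+16777215→423610750290, (26,4):46771289738810·4+141197991025→187226356946265
@27  (27,3):423610750290·3+33554431→1270865805301, (27,4):187226356946265·4+423610750290→749329038535350
@28  (28,4):749329038535350·4+1270865805301→2998587019946701
Read S(28,4) = 2998587019946701.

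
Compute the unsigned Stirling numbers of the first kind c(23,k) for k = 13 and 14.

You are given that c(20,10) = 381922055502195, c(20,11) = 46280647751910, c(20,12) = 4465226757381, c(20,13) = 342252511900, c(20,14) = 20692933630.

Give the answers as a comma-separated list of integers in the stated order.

[21] T[21,11]:20*46280647751910+381922055502195=1307535010540395 · T[21,12]:20*4465226757381+46280647751910=135585182899530 · T[21,13]:20*342252511900+4465226757381=11310276995381 · T[21,14]:20*20692933630+342252511900=756111184500
[22] T[22,12]:21*135585182899530+1307535010540395=4154823851430525 · T[22,13]:21*11310276995381+135585182899530=373100999802531 · T[22,14]:21*756111184500+11310276995381=27188611869881
[23] T[23,13]:22*373100999802531+4154823851430525=12363045847086207 · T[23,14]:22*27188611869881+373100999802531=971250460939913
Read c(23,13) = 12363045847086207, c(23,14) = 971250460939913.

12363045847086207, 971250460939913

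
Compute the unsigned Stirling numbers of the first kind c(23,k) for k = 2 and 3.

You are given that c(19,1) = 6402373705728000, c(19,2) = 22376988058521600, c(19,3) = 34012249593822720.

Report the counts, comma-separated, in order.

@20  (20,1):6402373705728000·19+0→121645100408832000, (20,2):22376988058521600·19+6402373705728000→431565146817638400, (20,3):34012249593822720·19+22376988058521600→668609730341153280
@21  (21,1):121645100408832000·20+0→2432902008176640000, (21,2):431565146817638400·20+121645100408832000→8752948036761600000, (21,3):668609730341153280·20+431565146817638400→13803759753640704000
@22  (22,1):2432902008176640000·21+0→51090942171709440000, (22,2):8752948036761600000·21+2432902008176640000→186244810780170240000, (22,3):13803759753640704000·21+8752948036761600000→298631902863216384000
@23  (23,2):186244810780170240000·22+51090942171709440000→4148476779335454720000, (23,3):298631902863216384000·22+186244810780170240000→6756146673770930688000
Read c(23,2) = 4148476779335454720000, c(23,3) = 6756146673770930688000.

4148476779335454720000, 6756146673770930688000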